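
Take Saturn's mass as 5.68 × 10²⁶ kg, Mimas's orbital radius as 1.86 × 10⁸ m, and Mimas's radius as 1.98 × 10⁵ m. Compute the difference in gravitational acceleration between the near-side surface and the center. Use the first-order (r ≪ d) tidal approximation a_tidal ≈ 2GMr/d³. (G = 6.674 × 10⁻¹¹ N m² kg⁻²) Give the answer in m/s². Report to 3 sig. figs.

2.33 × 10⁻³ m/s²

a_tidal = 2GMr/d³
        = 2 × (6.674 × 10⁻¹¹) × (5.68 × 10²⁶) × (1.98 × 10⁵) / (1.86 × 10⁸)³
        = 2.33 × 10⁻³ m/s²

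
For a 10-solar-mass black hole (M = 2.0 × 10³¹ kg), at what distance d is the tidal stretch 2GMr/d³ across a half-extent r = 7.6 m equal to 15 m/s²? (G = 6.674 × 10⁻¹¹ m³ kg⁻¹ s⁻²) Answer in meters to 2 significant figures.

1.1 × 10⁷ m

2GMr/d³ = a_tidal  ⇒  d = (2GMr / a_tidal)^(1/3)
d = (2 × 6.674×10⁻¹¹ × (2.0 × 10³¹) × (7.6) / (15))^(1/3)
  = 1.1 × 10⁷ m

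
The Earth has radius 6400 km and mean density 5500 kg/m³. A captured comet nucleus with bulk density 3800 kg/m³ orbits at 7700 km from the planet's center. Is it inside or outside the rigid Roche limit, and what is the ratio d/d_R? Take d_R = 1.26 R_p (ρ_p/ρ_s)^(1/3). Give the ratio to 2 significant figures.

inside; d/d_R ≈ 0.84

d_R = 1.26 × (6400 km) × (5500/3800)^(1/3) = 9122 km
d/d_R = (7700) / (9122) = 0.84
Since d/d_R < 1, the body is inside the Roche limit.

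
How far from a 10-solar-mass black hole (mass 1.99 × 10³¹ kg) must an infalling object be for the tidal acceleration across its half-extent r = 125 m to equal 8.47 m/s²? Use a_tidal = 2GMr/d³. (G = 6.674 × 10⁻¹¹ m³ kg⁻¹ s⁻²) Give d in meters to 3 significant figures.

3.40 × 10⁷ m

2GMr/d³ = a_tidal  ⇒  d = (2GMr / a_tidal)^(1/3)
d = (2 × 6.674×10⁻¹¹ × (1.99 × 10³¹) × (125) / (8.47))^(1/3)
  = 3.40 × 10⁷ m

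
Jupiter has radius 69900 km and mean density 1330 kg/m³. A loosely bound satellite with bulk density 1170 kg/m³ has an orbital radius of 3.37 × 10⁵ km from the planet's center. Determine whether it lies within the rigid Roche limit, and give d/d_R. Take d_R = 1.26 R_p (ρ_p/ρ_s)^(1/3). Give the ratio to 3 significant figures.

d_R = 1.26 × (69900 km) × (1330/1170)^(1/3) = 91920 km
d/d_R = (3.37 × 10⁵) / (91920) = 3.67
Since d/d_R > 1, the body is outside the Roche limit.

outside; d/d_R ≈ 3.67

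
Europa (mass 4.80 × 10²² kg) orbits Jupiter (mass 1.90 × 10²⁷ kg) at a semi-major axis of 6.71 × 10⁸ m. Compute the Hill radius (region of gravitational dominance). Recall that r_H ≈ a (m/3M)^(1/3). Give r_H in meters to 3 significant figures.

1.37 × 10⁷ m

r_H ≈ a (m/3M)^(1/3)
    = (6.71 × 10⁸) × (4.80 × 10²² / (3 × 1.90 × 10²⁷))^(1/3)
    = 1.37 × 10⁷ m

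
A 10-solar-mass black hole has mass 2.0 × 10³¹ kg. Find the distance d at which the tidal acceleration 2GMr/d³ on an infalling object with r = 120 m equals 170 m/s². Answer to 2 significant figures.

2GMr/d³ = a_tidal  ⇒  d = (2GMr / a_tidal)^(1/3)
d = (2 × 6.674×10⁻¹¹ × (2.0 × 10³¹) × (120) / (170))^(1/3)
  = 1.2 × 10⁷ m

1.2 × 10⁷ m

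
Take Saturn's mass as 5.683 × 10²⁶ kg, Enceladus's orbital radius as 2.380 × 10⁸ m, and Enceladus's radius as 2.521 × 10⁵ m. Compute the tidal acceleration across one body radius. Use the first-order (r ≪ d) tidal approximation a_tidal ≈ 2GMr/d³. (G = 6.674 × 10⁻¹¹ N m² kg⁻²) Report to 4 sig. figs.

Δa = 2GMr/d³
   = 2 × (6.674 × 10⁻¹¹) × (5.683 × 10²⁶) × (2.521 × 10⁵) / (2.380 × 10⁸)³
   = 1.419 × 10⁻³ m/s²

1.419 × 10⁻³ m/s²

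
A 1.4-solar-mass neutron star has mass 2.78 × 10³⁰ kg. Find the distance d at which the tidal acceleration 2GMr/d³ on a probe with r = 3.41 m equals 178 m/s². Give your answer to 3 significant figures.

1.92 × 10⁶ m

2GMr/d³ = a_tidal  ⇒  d = (2GMr / a_tidal)^(1/3)
d = (2 × 6.674×10⁻¹¹ × (2.78 × 10³⁰) × (3.41) / (178))^(1/3)
  = 1.92 × 10⁶ m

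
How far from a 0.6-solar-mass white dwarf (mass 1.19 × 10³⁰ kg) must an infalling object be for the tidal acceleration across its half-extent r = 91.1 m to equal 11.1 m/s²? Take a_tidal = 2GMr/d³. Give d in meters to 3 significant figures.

2GMr/d³ = a_tidal  ⇒  d = (2GMr / a_tidal)^(1/3)
d = (2 × 6.674×10⁻¹¹ × (1.19 × 10³⁰) × (91.1) / (11.1))^(1/3)
  = 1.09 × 10⁷ m

1.09 × 10⁷ m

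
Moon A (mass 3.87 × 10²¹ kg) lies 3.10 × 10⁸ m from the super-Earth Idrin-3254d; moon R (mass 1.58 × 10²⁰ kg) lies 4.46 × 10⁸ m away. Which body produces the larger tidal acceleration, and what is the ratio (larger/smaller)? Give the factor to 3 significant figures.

Tidal stretch scales as M/d³; compute that for each body.
Moon A: (3.87 × 10²¹) / (3.10 × 10⁸)³ = 1.299 × 10⁻⁴
Moon R: (1.58 × 10²⁰) / (4.46 × 10⁸)³ = 1.781 × 10⁻⁶
Ratio (larger/smaller) = 72.9

Moon A, by a factor of ≈ 72.9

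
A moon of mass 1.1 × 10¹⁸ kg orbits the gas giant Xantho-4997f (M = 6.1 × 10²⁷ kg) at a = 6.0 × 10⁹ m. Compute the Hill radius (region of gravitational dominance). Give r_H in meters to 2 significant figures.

r_H ≈ a (m/3M)^(1/3)
    = (6.0 × 10⁹) × (1.1 × 10¹⁸ / (3 × 6.1 × 10²⁷))^(1/3)
    = 2.4 × 10⁶ m

2.4 × 10⁶ m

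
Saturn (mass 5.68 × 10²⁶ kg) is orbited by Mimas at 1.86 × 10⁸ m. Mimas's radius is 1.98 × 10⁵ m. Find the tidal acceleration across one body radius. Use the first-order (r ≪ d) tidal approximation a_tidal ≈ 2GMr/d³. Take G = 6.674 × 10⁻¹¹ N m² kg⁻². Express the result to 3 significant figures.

2.33 × 10⁻³ m/s²

a_tidal = 2GMr/d³
        = 2 × (6.674 × 10⁻¹¹) × (5.68 × 10²⁶) × (1.98 × 10⁵) / (1.86 × 10⁸)³
        = 2.33 × 10⁻³ m/s²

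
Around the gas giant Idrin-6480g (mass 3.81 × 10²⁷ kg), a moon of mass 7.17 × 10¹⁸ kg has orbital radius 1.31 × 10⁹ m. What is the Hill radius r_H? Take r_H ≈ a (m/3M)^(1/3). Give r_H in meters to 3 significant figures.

r_H ≈ a (m/3M)^(1/3)
    = (1.31 × 10⁹) × (7.17 × 10¹⁸ / (3 × 3.81 × 10²⁷))^(1/3)
    = 1.12 × 10⁶ m

1.12 × 10⁶ m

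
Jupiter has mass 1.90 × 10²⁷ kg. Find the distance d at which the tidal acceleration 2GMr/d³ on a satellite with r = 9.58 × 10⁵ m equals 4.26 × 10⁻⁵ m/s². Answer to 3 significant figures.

1.79 × 10⁹ m

2GMr/d³ = a_tidal  ⇒  d = (2GMr / a_tidal)^(1/3)
d = (2 × 6.674×10⁻¹¹ × (1.90 × 10²⁷) × (9.58 × 10⁵) / (4.26 × 10⁻⁵))^(1/3)
  = 1.79 × 10⁹ m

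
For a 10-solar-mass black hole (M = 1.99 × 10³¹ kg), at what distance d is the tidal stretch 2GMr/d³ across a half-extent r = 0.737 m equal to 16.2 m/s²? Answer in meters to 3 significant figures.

2GMr/d³ = a_tidal  ⇒  d = (2GMr / a_tidal)^(1/3)
d = (2 × 6.674×10⁻¹¹ × (1.99 × 10³¹) × (0.737) / (16.2))^(1/3)
  = 4.94 × 10⁶ m

4.94 × 10⁶ m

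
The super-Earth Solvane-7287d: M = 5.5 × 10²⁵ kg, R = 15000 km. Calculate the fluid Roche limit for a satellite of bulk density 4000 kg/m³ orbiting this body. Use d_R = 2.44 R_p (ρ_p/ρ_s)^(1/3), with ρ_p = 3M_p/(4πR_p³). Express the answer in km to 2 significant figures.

36000 km

ρ_p = 3M_p/(4πR_p³) = 3 × (5.5 × 10²⁵) / (4π × (1.5 × 10⁷ m)³) = 3900 kg/m³
d_R = 2.44 × 15000 km × (3900/4000)^(1/3)
    = 36000 km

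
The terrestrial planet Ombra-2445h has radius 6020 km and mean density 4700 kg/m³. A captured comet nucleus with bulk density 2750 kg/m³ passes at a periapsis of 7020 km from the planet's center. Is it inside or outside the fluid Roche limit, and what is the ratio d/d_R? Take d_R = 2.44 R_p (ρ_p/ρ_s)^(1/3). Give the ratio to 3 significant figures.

inside; d/d_R ≈ 0.400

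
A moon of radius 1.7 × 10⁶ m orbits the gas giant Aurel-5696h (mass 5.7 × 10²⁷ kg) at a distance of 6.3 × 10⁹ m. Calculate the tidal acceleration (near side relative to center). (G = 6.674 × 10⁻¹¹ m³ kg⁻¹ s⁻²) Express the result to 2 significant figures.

a_tidal = 2GMr/d³
        = 2 × (6.674 × 10⁻¹¹) × (5.7 × 10²⁷) × (1.7 × 10⁶) / (6.3 × 10⁹)³
        = 5.2 × 10⁻⁶ m/s²

5.2 × 10⁻⁶ m/s²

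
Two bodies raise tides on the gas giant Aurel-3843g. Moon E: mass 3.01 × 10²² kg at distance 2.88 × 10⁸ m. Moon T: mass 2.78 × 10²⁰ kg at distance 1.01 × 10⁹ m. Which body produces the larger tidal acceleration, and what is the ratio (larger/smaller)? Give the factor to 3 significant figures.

Tidal stretch scales as M/d³; compute that for each body.
Moon E: (3.01 × 10²²) / (2.88 × 10⁸)³ = 1.260 × 10⁻³
Moon T: (2.78 × 10²⁰) / (1.01 × 10⁹)³ = 2.698 × 10⁻⁷
Ratio (larger/smaller) = 4670

Moon E, by a factor of ≈ 4670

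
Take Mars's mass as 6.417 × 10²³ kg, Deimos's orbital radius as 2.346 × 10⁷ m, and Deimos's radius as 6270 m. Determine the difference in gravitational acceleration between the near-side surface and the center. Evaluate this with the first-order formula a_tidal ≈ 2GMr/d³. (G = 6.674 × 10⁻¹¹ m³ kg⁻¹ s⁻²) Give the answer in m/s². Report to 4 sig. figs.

4.159 × 10⁻⁵ m/s²

a_tidal = 2GMr/d³
        = 2 × (6.674 × 10⁻¹¹) × (6.417 × 10²³) × (6270) / (2.346 × 10⁷)³
        = 4.159 × 10⁻⁵ m/s²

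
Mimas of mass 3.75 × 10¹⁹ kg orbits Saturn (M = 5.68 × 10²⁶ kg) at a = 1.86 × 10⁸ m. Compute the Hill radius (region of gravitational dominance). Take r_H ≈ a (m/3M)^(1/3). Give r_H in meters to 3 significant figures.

5.21 × 10⁵ m

r_H ≈ a (m/3M)^(1/3)
    = (1.86 × 10⁸) × (3.75 × 10¹⁹ / (3 × 5.68 × 10²⁶))^(1/3)
    = 5.21 × 10⁵ m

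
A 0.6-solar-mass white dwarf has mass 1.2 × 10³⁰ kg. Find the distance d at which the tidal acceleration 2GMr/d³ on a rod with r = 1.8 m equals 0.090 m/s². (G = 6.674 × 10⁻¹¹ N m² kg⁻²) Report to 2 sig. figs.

1.5 × 10⁷ m

2GMr/d³ = a_tidal  ⇒  d = (2GMr / a_tidal)^(1/3)
d = (2 × 6.674×10⁻¹¹ × (1.2 × 10³⁰) × (1.8) / (0.090))^(1/3)
  = 1.5 × 10⁷ m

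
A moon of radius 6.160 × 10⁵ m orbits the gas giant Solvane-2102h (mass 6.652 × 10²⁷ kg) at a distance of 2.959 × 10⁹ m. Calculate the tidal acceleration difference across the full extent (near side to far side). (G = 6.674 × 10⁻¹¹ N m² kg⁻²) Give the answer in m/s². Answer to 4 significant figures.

Δa = 4GMr/d³
   = 4 × (6.674 × 10⁻¹¹) × (6.652 × 10²⁷) × (6.160 × 10⁵) / (2.959 × 10⁹)³
   = 4.222 × 10⁻⁵ m/s²

4.222 × 10⁻⁵ m/s²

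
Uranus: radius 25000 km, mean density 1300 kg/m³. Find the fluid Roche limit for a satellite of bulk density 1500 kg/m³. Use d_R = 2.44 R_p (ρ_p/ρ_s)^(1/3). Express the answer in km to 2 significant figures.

d_R = 2.44 × 25000 km × (1300/1500)^(1/3)
    = 58000 km

58000 km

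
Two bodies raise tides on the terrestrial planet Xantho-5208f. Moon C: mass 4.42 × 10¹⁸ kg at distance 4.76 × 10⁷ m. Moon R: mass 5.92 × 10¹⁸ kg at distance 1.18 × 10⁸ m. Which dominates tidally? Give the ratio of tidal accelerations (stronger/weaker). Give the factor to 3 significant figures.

Moon C, by a factor of ≈ 11.4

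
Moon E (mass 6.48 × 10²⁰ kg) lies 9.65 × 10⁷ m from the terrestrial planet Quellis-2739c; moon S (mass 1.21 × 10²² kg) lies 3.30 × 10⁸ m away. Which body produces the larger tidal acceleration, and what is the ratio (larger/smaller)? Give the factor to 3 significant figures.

Moon E, by a factor of ≈ 2.14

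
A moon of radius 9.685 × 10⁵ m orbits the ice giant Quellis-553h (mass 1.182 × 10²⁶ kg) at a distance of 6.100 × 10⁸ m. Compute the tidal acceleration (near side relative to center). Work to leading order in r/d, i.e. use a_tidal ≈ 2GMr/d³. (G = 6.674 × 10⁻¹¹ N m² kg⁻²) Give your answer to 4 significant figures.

Differencing GM/(d−r)² and GM/d² to first order in r/d gives 2GMr/d³.
Δg = 2GMr/d³
   = 2 × (6.674 × 10⁻¹¹) × (1.182 × 10²⁶) × (9.685 × 10⁵) / (6.100 × 10⁸)³
   = 6.732 × 10⁻⁵ m/s²

6.732 × 10⁻⁵ m/s²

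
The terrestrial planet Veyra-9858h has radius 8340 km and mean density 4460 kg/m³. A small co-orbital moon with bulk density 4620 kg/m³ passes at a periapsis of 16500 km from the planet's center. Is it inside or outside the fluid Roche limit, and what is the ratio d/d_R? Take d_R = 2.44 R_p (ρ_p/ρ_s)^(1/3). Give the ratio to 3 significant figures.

inside; d/d_R ≈ 0.820

d_R = 2.44 × (8340 km) × (4460/4620)^(1/3) = 20110 km
d/d_R = (16500) / (20110) = 0.820
Since d/d_R < 1, the body is inside the Roche limit.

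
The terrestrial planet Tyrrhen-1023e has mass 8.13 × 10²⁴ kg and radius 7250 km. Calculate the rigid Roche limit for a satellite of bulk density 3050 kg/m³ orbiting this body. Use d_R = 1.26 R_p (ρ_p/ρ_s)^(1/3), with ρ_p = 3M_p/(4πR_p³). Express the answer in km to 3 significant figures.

10800 km

ρ_p = 3M_p/(4πR_p³) = 3 × (8.13 × 10²⁴) / (4π × (7.25 × 10⁶ m)³) = 5090 kg/m³
d_R = 1.26 × 7250 km × (5090/3050)^(1/3)
    = 10800 km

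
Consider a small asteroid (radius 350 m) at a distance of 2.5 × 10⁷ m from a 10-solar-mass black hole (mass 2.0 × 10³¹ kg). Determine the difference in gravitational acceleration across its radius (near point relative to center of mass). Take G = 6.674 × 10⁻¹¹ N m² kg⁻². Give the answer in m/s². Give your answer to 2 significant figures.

6.0 × 10¹ m/s²

Differencing GM/(d−r)² and GM/d² to first order in r/d gives 2GMr/d³.
Δg = 2GMr/d³
   = 2 × (6.674 × 10⁻¹¹) × (2.0 × 10³¹) × (350) / (2.5 × 10⁷)³
   = 6.0 × 10¹ m/s²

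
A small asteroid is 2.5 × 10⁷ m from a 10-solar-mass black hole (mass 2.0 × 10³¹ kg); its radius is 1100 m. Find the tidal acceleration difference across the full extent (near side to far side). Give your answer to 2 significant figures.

3.8 × 10² m/s²

a_tidal = 4GMr/d³
        = 4 × (6.674 × 10⁻¹¹) × (2.0 × 10³¹) × (1100) / (2.5 × 10⁷)³
        = 3.8 × 10² m/s²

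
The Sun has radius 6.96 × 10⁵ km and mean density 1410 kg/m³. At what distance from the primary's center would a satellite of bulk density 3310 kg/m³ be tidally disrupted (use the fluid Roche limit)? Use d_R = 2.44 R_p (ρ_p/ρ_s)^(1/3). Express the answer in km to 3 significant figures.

d_R = 2.44 × 6.96 × 10⁵ km × (1410/3310)^(1/3)
    = 1.28 × 10⁶ km

1.28 × 10⁶ km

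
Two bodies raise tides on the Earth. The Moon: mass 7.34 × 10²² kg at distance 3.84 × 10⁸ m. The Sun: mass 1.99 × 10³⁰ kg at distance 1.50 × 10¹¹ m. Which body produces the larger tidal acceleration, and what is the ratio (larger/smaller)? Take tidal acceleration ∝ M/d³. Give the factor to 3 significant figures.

Compare M/d³ for the two perturbers:
The Moon: (7.34 × 10²²) / (3.84 × 10⁸)³ = 1.296 × 10⁻³
The Sun: (1.99 × 10³⁰) / (1.50 × 10¹¹)³ = 5.896 × 10⁻⁴
Ratio (larger/smaller) = 2.20

The Moon, by a factor of ≈ 2.20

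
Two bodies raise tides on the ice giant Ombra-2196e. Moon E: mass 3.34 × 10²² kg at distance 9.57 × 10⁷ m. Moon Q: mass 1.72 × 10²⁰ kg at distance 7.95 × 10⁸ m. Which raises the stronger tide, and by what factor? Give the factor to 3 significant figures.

Tidal acceleration ∝ M/d³, so compare M/d³ for each.
Moon E: (3.34 × 10²²) / (9.57 × 10⁷)³ = 3.811 × 10⁻²
Moon Q: (1.72 × 10²⁰) / (7.95 × 10⁸)³ = 3.423 × 10⁻⁷
Ratio (larger/smaller) = 1.11 × 10⁵

Moon E, by a factor of ≈ 1.11 × 10⁵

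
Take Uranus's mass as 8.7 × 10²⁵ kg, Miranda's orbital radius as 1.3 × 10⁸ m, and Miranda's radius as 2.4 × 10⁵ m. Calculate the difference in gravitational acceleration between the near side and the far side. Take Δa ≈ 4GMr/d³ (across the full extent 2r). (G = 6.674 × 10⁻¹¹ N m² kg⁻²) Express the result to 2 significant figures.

Near-to-far spans 2r, so the tidal difference is twice the near-to-center value: 4GMr/d³.
Δa = 4GMr/d³
   = 4 × (6.674 × 10⁻¹¹) × (8.7 × 10²⁵) × (2.4 × 10⁵) / (1.3 × 10⁸)³
   = 2.5 × 10⁻³ m/s²

2.5 × 10⁻³ m/s²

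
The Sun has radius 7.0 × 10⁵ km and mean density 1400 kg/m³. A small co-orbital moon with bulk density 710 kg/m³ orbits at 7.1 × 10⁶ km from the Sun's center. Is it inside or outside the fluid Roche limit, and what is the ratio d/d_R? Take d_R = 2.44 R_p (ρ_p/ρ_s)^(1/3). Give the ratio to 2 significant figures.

outside; d/d_R ≈ 3.3

d_R = 2.44 × (7.0 × 10⁵ km) × (1400/710)^(1/3) = 2.142 × 10⁶ km
d/d_R = (7.1 × 10⁶) / (2.142 × 10⁶) = 3.3
Since d/d_R > 1, the body is outside the Roche limit.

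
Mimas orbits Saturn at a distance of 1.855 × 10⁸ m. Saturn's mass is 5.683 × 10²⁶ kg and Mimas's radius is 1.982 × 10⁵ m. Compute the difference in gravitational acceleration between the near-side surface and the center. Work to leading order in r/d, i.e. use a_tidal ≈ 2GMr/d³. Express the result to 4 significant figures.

2.355 × 10⁻³ m/s²

Δa = 2GMr/d³
   = 2 × (6.674 × 10⁻¹¹) × (5.683 × 10²⁶) × (1.982 × 10⁵) / (1.855 × 10⁸)³
   = 2.355 × 10⁻³ m/s²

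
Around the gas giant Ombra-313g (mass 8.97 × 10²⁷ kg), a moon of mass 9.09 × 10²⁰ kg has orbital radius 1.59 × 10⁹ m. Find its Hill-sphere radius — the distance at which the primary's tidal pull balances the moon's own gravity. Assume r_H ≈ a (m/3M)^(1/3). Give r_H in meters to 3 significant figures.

5.14 × 10⁶ m

r_H ≈ a (m/3M)^(1/3)
    = (1.59 × 10⁹) × (9.09 × 10²⁰ / (3 × 8.97 × 10²⁷))^(1/3)
    = 5.14 × 10⁶ m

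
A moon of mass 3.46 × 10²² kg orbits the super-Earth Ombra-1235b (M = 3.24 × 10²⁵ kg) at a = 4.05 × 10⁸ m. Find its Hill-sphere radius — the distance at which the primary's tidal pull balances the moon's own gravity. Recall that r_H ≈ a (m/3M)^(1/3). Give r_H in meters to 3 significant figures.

2.87 × 10⁷ m

r_H ≈ a (m/3M)^(1/3)
    = (4.05 × 10⁸) × (3.46 × 10²² / (3 × 3.24 × 10²⁵))^(1/3)
    = 2.87 × 10⁷ m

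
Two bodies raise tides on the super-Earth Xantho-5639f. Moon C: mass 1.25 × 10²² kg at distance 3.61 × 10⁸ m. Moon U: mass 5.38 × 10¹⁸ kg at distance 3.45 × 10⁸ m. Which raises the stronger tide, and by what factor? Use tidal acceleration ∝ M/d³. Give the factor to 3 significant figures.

Moon C, by a factor of ≈ 2030

The tide-raising term goes as M/d³ (the gradient of a 1/d² field).
Moon C: (1.25 × 10²²) / (3.61 × 10⁸)³ = 2.657 × 10⁻⁴
Moon U: (5.38 × 10¹⁸) / (3.45 × 10⁸)³ = 1.310 × 10⁻⁷
Ratio (larger/smaller) = 2030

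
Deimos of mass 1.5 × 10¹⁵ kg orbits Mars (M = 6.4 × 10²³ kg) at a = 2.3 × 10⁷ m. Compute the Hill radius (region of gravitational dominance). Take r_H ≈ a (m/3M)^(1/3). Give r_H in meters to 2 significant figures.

r_H ≈ a (m/3M)^(1/3)
    = (2.3 × 10⁷) × (1.5 × 10¹⁵ / (3 × 6.4 × 10²³))^(1/3)
    = 2.1 × 10⁴ m

2.1 × 10⁴ m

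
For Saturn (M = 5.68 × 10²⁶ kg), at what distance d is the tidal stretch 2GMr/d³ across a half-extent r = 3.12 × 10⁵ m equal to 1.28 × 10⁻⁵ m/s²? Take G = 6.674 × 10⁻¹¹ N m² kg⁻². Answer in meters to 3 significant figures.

1.23 × 10⁹ m

2GMr/d³ = a_tidal  ⇒  d = (2GMr / a_tidal)^(1/3)
d = (2 × 6.674×10⁻¹¹ × (5.68 × 10²⁶) × (3.12 × 10⁵) / (1.28 × 10⁻⁵))^(1/3)
  = 1.23 × 10⁹ m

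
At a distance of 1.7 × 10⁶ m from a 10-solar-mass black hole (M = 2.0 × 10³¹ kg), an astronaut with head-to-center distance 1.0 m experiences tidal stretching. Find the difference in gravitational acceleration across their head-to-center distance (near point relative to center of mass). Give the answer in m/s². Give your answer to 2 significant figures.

5.4 × 10² m/s²

a_tidal = 2GMr/d³
        = 2 × (6.674 × 10⁻¹¹) × (2.0 × 10³¹) × (1.0) / (1.7 × 10⁶)³
        = 5.4 × 10² m/s²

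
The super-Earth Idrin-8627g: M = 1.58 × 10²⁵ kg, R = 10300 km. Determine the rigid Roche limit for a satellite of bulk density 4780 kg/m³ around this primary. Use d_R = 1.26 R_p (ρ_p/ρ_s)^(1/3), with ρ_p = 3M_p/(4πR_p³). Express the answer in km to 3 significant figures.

11600 km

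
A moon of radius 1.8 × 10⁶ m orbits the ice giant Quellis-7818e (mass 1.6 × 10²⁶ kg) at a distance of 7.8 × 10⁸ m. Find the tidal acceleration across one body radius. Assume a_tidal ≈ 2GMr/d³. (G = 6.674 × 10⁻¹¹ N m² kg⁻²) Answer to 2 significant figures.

8.1 × 10⁻⁵ m/s²

Δg = 2GMr/d³
   = 2 × (6.674 × 10⁻¹¹) × (1.6 × 10²⁶) × (1.8 × 10⁶) / (7.8 × 10⁸)³
   = 8.1 × 10⁻⁵ m/s²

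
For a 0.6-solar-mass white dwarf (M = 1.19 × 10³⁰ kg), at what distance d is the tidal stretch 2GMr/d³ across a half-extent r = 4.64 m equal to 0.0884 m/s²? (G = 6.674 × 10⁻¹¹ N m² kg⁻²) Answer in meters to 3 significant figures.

2GMr/d³ = a_tidal  ⇒  d = (2GMr / a_tidal)^(1/3)
d = (2 × 6.674×10⁻¹¹ × (1.19 × 10³⁰) × (4.64) / (0.0884))^(1/3)
  = 2.03 × 10⁷ m

2.03 × 10⁷ m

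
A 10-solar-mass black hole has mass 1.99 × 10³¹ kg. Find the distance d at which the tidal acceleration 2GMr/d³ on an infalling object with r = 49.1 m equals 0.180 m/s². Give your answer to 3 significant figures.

8.98 × 10⁷ m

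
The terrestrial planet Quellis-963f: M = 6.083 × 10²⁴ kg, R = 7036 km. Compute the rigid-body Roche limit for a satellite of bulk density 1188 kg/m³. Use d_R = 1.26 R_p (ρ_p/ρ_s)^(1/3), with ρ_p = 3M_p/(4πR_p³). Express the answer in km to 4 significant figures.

ρ_p = 3M_p/(4πR_p³) = 3 × (6.083 × 10²⁴) / (4π × (7.036 × 10⁶ m)³) = 4169 kg/m³
d_R = 1.26 × 7036 km × (4169/1188)^(1/3)
    = 13470 km

13470 km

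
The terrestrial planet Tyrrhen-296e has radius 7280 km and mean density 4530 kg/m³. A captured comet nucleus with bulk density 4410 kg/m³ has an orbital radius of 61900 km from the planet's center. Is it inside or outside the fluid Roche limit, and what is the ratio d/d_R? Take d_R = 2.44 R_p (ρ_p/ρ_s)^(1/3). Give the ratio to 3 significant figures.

outside; d/d_R ≈ 3.45

d_R = 2.44 × (7280 km) × (4530/4410)^(1/3) = 17920 km
d/d_R = (61900) / (17920) = 3.45
Since d/d_R > 1, the body is outside the Roche limit.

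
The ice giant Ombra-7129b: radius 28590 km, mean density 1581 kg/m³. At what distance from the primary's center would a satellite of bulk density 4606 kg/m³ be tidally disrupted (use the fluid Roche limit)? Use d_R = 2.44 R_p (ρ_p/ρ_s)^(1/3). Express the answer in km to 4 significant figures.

48840 km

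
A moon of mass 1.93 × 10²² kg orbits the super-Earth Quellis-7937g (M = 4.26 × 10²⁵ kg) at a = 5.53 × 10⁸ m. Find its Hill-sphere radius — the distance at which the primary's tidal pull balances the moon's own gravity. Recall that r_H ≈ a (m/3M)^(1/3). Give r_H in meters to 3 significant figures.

2.94 × 10⁷ m

r_H ≈ a (m/3M)^(1/3)
    = (5.53 × 10⁸) × (1.93 × 10²² / (3 × 4.26 × 10²⁵))^(1/3)
    = 2.94 × 10⁷ m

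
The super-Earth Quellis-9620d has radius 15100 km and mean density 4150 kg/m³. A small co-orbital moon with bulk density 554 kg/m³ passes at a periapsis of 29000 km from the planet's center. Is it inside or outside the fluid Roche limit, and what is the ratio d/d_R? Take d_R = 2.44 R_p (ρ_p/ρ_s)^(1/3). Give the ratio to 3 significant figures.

d_R = 2.44 × (15100 km) × (4150/554)^(1/3) = 72090 km
d/d_R = (29000) / (72090) = 0.402
Since d/d_R < 1, the body is inside the Roche limit.

inside; d/d_R ≈ 0.402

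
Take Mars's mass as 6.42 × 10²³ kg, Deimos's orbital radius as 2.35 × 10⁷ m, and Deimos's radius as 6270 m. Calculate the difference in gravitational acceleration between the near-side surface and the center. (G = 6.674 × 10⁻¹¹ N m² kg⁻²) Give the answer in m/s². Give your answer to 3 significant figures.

4.14 × 10⁻⁵ m/s²

Δa = 2GMr/d³
   = 2 × (6.674 × 10⁻¹¹) × (6.42 × 10²³) × (6270) / (2.35 × 10⁷)³
   = 4.14 × 10⁻⁵ m/s²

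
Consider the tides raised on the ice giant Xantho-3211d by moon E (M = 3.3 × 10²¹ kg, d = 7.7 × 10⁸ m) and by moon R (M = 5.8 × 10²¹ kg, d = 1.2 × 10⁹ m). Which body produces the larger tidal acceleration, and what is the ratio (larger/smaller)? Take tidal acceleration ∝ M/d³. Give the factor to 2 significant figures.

Moon E, by a factor of ≈ 2.2

Compare M/d³ for the two perturbers:
Moon E: (3.3 × 10²¹) / (7.7 × 10⁸)³ = 7.228 × 10⁻⁶
Moon R: (5.8 × 10²¹) / (1.2 × 10⁹)³ = 3.356 × 10⁻⁶
Ratio (larger/smaller) = 2.2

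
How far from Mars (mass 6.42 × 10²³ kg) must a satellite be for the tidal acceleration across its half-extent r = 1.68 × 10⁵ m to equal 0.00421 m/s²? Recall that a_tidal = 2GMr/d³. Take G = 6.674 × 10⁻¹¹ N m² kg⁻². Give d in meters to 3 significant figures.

2GMr/d³ = a_tidal  ⇒  d = (2GMr / a_tidal)^(1/3)
d = (2 × 6.674×10⁻¹¹ × (6.42 × 10²³) × (1.68 × 10⁵) / (0.00421))^(1/3)
  = 1.51 × 10⁷ m

1.51 × 10⁷ m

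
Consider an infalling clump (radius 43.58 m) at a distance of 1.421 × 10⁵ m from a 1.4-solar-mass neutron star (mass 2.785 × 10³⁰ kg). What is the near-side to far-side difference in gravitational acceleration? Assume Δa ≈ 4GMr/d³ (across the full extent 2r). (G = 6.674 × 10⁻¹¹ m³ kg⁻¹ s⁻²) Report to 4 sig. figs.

Δg = 4GMr/d³
   = 4 × (6.674 × 10⁻¹¹) × (2.785 × 10³⁰) × (43.58) / (1.421 × 10⁵)³
   = 1.129 × 10⁷ m/s²

1.129 × 10⁷ m/s²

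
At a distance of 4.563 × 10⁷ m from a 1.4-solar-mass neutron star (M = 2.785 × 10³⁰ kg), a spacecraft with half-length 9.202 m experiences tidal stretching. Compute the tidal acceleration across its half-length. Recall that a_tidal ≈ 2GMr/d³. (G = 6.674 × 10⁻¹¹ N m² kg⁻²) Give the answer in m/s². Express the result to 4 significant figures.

3.601 × 10⁻² m/s²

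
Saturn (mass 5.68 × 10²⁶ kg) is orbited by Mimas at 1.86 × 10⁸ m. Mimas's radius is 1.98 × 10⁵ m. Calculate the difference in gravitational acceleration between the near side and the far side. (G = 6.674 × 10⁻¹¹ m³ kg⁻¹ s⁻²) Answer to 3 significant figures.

4.67 × 10⁻³ m/s²

a_tidal = 4GMr/d³
        = 4 × (6.674 × 10⁻¹¹) × (5.68 × 10²⁶) × (1.98 × 10⁵) / (1.86 × 10⁸)³
        = 4.67 × 10⁻³ m/s²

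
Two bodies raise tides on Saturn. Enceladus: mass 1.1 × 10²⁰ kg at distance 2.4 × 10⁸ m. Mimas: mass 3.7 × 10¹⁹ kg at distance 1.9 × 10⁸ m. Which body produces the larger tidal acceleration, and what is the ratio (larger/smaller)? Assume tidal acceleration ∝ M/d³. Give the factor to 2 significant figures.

Tidal stretch scales as M/d³; compute that for each body.
Enceladus: (1.1 × 10²⁰) / (2.4 × 10⁸)³ = 7.957 × 10⁻⁶
Mimas: (3.7 × 10¹⁹) / (1.9 × 10⁸)³ = 5.394 × 10⁻⁶
Ratio (larger/smaller) = 1.5

Enceladus, by a factor of ≈ 1.5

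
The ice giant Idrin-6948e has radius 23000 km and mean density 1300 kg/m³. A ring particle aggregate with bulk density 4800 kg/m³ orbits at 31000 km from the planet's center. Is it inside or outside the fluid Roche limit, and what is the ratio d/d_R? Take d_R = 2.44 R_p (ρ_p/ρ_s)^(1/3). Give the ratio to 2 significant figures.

inside; d/d_R ≈ 0.85

d_R = 2.44 × (23000 km) × (1300/4800)^(1/3) = 36310 km
d/d_R = (31000) / (36310) = 0.85
Since d/d_R < 1, the body is inside the Roche limit.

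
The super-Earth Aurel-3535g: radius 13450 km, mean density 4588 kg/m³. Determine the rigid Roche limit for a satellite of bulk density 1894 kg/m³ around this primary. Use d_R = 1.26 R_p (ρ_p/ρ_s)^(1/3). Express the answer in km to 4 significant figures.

22760 km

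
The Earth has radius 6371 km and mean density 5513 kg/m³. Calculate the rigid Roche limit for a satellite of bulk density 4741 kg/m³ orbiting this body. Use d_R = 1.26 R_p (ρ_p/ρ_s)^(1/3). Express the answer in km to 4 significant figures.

8441 km

d_R = 1.26 × 6371 km × (5513/4741)^(1/3)
    = 8441 km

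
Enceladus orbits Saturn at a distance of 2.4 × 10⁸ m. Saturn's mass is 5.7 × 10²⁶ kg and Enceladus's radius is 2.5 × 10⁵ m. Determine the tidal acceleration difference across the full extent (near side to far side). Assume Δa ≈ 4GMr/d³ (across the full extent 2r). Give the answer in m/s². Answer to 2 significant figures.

2.8 × 10⁻³ m/s²

Δa = 4GMr/d³
   = 4 × (6.674 × 10⁻¹¹) × (5.7 × 10²⁶) × (2.5 × 10⁵) / (2.4 × 10⁸)³
   = 2.8 × 10⁻³ m/s²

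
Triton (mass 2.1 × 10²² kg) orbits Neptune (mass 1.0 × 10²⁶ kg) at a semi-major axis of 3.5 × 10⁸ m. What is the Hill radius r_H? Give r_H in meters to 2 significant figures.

1.4 × 10⁷ m

r_H ≈ a (m/3M)^(1/3)
    = (3.5 × 10⁸) × (2.1 × 10²² / (3 × 1.0 × 10²⁶))^(1/3)
    = 1.4 × 10⁷ m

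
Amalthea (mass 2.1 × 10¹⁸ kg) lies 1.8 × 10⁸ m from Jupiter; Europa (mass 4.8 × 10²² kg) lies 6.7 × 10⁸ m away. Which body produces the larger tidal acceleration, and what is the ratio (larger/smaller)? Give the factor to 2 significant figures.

Europa, by a factor of ≈ 440

Compare M/d³ for the two perturbers:
Amalthea: (2.1 × 10¹⁸) / (1.8 × 10⁸)³ = 3.601 × 10⁻⁷
Europa: (4.8 × 10²²) / (6.7 × 10⁸)³ = 1.596 × 10⁻⁴
Ratio (larger/smaller) = 440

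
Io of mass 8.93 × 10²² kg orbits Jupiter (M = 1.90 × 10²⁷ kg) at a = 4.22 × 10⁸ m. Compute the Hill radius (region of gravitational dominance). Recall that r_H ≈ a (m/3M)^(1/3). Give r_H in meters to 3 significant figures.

1.06 × 10⁷ m

r_H ≈ a (m/3M)^(1/3)
    = (4.22 × 10⁸) × (8.93 × 10²² / (3 × 1.90 × 10²⁷))^(1/3)
    = 1.06 × 10⁷ m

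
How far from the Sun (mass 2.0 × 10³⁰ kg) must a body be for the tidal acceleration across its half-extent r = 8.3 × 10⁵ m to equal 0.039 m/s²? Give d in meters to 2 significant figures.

1.8 × 10⁹ m

2GMr/d³ = a_tidal  ⇒  d = (2GMr / a_tidal)^(1/3)
d = (2 × 6.674×10⁻¹¹ × (2.0 × 10³⁰) × (8.3 × 10⁵) / (0.039))^(1/3)
  = 1.8 × 10⁹ m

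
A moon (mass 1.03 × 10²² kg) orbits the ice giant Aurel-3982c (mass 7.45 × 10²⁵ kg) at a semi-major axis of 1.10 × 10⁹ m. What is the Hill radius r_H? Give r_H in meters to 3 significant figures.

3.94 × 10⁷ m

r_H ≈ a (m/3M)^(1/3)
    = (1.10 × 10⁹) × (1.03 × 10²² / (3 × 7.45 × 10²⁵))^(1/3)
    = 3.94 × 10⁷ m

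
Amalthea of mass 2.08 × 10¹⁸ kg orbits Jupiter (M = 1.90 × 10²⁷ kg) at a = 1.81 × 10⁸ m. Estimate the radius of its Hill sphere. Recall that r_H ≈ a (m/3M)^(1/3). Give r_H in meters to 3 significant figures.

1.29 × 10⁵ m

r_H ≈ a (m/3M)^(1/3)
    = (1.81 × 10⁸) × (2.08 × 10¹⁸ / (3 × 1.90 × 10²⁷))^(1/3)
    = 1.29 × 10⁵ m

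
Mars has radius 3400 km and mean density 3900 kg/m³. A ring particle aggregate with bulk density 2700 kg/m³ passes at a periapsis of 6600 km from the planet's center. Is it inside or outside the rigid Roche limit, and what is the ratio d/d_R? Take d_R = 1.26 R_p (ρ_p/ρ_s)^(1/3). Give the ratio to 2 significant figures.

outside; d/d_R ≈ 1.4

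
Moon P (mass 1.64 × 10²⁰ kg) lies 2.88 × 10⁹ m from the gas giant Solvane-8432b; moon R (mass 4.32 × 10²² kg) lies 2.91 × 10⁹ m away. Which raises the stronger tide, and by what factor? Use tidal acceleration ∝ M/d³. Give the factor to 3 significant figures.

Moon R, by a factor of ≈ 255

Tidal acceleration ∝ M/d³, so compare M/d³ for each.
Moon P: (1.64 × 10²⁰) / (2.88 × 10⁹)³ = 6.865 × 10⁻⁹
Moon R: (4.32 × 10²²) / (2.91 × 10⁹)³ = 1.753 × 10⁻⁶
Ratio (larger/smaller) = 255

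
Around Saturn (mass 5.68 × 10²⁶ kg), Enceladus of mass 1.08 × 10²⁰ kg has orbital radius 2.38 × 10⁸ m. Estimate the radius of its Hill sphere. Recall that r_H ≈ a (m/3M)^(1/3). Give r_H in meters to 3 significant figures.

r_H ≈ a (m/3M)^(1/3)
    = (2.38 × 10⁸) × (1.08 × 10²⁰ / (3 × 5.68 × 10²⁶))^(1/3)
    = 9.49 × 10⁵ m

9.49 × 10⁵ m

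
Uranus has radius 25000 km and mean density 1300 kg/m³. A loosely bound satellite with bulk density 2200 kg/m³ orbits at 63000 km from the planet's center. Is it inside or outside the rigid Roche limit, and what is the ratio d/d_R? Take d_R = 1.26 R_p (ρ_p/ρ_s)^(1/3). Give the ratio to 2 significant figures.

d_R = 1.26 × (25000 km) × (1300/2200)^(1/3) = 26430 km
d/d_R = (63000) / (26430) = 2.4
Since d/d_R > 1, the body is outside the Roche limit.

outside; d/d_R ≈ 2.4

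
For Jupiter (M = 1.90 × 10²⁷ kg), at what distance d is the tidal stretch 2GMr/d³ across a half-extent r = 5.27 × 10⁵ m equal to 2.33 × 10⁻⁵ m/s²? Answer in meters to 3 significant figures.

2GMr/d³ = a_tidal  ⇒  d = (2GMr / a_tidal)^(1/3)
d = (2 × 6.674×10⁻¹¹ × (1.90 × 10²⁷) × (5.27 × 10⁵) / (2.33 × 10⁻⁵))^(1/3)
  = 1.79 × 10⁹ m

1.79 × 10⁹ m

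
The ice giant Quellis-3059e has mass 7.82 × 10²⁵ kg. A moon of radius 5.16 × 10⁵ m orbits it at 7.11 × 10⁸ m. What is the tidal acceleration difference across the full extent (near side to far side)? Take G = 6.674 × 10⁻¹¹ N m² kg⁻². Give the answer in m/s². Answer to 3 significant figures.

Δg = 4GMr/d³
   = 4 × (6.674 × 10⁻¹¹) × (7.82 × 10²⁵) × (5.16 × 10⁵) / (7.11 × 10⁸)³
   = 3.00 × 10⁻⁵ m/s²

3.00 × 10⁻⁵ m/s²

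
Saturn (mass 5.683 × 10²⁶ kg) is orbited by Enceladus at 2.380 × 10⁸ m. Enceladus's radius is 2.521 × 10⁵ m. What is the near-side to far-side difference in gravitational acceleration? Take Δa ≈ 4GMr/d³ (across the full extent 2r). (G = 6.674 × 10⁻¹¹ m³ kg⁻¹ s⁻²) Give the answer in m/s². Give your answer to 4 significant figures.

The field gradient is 2GM/d³; across the full diameter 2r the difference is 4GMr/d³.
Δg = 4GMr/d³
   = 4 × (6.674 × 10⁻¹¹) × (5.683 × 10²⁶) × (2.521 × 10⁵) / (2.380 × 10⁸)³
   = 2.837 × 10⁻³ m/s²

2.837 × 10⁻³ m/s²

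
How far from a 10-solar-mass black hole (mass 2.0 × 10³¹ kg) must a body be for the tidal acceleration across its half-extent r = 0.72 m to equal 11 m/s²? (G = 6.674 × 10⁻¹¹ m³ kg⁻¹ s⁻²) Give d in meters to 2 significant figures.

2GMr/d³ = a_tidal  ⇒  d = (2GMr / a_tidal)^(1/3)
d = (2 × 6.674×10⁻¹¹ × (2.0 × 10³¹) × (0.72) / (11))^(1/3)
  = 5.6 × 10⁶ m

5.6 × 10⁶ m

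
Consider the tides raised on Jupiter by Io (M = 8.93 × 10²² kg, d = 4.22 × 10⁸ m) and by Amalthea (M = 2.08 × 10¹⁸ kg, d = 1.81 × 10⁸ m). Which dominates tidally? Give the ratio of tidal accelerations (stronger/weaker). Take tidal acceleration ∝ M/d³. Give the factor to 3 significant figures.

Io, by a factor of ≈ 3390

Tidal stretch scales as M/d³; compute that for each body.
Io: (8.93 × 10²²) / (4.22 × 10⁸)³ = 1.188 × 10⁻³
Amalthea: (2.08 × 10¹⁸) / (1.81 × 10⁸)³ = 3.508 × 10⁻⁷
Ratio (larger/smaller) = 3390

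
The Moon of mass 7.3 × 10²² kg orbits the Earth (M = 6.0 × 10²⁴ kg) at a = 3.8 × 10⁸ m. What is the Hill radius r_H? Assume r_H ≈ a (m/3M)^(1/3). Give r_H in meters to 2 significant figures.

6.1 × 10⁷ m

r_H ≈ a (m/3M)^(1/3)
    = (3.8 × 10⁸) × (7.3 × 10²² / (3 × 6.0 × 10²⁴))^(1/3)
    = 6.1 × 10⁷ m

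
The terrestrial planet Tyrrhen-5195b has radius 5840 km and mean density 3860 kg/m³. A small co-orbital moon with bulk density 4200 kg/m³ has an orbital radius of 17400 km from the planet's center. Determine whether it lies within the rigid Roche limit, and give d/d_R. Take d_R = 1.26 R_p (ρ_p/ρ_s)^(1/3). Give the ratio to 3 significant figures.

d_R = 1.26 × (5840 km) × (3860/4200)^(1/3) = 7154 km
d/d_R = (17400) / (7154) = 2.43
Since d/d_R > 1, the body is outside the Roche limit.

outside; d/d_R ≈ 2.43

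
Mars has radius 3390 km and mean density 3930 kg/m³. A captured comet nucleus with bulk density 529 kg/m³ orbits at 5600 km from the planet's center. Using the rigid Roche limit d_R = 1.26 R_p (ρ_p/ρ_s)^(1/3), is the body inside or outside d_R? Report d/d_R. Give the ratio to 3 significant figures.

inside; d/d_R ≈ 0.672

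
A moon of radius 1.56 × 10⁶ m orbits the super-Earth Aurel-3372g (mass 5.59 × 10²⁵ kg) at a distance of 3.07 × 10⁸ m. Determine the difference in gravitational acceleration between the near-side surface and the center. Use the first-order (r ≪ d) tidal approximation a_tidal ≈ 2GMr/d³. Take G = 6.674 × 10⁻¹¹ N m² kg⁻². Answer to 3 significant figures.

4.02 × 10⁻⁴ m/s²

Δg = 2GMr/d³
   = 2 × (6.674 × 10⁻¹¹) × (5.59 × 10²⁵) × (1.56 × 10⁶) / (3.07 × 10⁸)³
   = 4.02 × 10⁻⁴ m/s²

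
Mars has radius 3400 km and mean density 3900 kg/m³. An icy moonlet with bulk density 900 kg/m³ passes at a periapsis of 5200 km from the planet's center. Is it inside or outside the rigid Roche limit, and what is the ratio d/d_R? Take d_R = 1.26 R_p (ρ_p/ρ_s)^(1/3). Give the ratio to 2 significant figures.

inside; d/d_R ≈ 0.74

d_R = 1.26 × (3400 km) × (3900/900)^(1/3) = 6984 km
d/d_R = (5200) / (6984) = 0.74
Since d/d_R < 1, the body is inside the Roche limit.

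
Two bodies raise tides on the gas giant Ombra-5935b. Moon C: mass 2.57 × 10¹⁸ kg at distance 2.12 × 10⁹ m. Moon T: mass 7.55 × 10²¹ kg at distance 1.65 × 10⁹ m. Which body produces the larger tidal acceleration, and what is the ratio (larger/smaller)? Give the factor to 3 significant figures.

The tide-raising term goes as M/d³ (the gradient of a 1/d² field).
Moon C: (2.57 × 10¹⁸) / (2.12 × 10⁹)³ = 2.697 × 10⁻¹⁰
Moon T: (7.55 × 10²¹) / (1.65 × 10⁹)³ = 1.681 × 10⁻⁶
Ratio (larger/smaller) = 6230

Moon T, by a factor of ≈ 6230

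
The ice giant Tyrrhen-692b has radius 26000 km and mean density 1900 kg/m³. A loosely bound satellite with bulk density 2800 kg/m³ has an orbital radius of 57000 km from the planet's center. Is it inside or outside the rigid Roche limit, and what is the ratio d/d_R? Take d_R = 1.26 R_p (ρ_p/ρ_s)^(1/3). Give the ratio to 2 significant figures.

outside; d/d_R ≈ 2.0

d_R = 1.26 × (26000 km) × (1900/2800)^(1/3) = 28790 km
d/d_R = (57000) / (28790) = 2.0
Since d/d_R > 1, the body is outside the Roche limit.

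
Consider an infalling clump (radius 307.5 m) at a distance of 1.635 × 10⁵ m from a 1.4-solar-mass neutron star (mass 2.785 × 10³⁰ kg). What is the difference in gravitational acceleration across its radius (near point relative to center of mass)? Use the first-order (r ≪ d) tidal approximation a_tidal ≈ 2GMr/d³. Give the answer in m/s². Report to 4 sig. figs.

2.615 × 10⁷ m/s²

Δg = 2GMr/d³
   = 2 × (6.674 × 10⁻¹¹) × (2.785 × 10³⁰) × (307.5) / (1.635 × 10⁵)³
   = 2.615 × 10⁷ m/s²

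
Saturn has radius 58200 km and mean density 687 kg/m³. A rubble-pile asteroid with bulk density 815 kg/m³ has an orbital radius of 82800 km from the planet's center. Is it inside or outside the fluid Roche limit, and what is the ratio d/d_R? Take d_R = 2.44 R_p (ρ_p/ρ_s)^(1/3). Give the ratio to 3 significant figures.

d_R = 2.44 × (58200 km) × (687/815)^(1/3) = 1.341 × 10⁵ km
d/d_R = (82800) / (1.341 × 10⁵) = 0.617
Since d/d_R < 1, the body is inside the Roche limit.

inside; d/d_R ≈ 0.617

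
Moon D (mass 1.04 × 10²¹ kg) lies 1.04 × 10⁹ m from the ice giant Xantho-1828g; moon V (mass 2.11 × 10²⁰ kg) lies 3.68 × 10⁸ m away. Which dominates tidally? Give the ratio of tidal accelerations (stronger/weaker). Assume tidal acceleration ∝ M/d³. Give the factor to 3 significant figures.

Moon V, by a factor of ≈ 4.58

Tidal stretch scales as M/d³; compute that for each body.
Moon D: (1.04 × 10²¹) / (1.04 × 10⁹)³ = 9.246 × 10⁻⁷
Moon V: (2.11 × 10²⁰) / (3.68 × 10⁸)³ = 4.234 × 10⁻⁶
Ratio (larger/smaller) = 4.58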